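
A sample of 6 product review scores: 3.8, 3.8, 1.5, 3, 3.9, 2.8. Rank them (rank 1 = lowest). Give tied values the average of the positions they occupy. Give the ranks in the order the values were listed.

Sorted (ascending): 1.5, 2.8, 3, 3.8, 3.8, 3.9
The 2 values of 3.8 occupy positions 4–5 → average rank (4+5)/2 = 4.5.

4.5, 4.5, 1, 3, 6, 2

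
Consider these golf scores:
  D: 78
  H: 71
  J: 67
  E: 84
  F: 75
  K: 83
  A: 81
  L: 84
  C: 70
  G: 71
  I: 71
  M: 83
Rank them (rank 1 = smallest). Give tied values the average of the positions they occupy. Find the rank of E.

Sorted (ascending): 67, 70, 71, 71, 71, 75, 78, 81, 83, 83, 84, 84
The 3 values of 71 occupy positions 3–5 → average rank 4.
The 2 values of 83 occupy positions 9–10 → average rank (9+10)/2 = 9.5.
The 2 values of 84 occupy positions 11–12 → average rank (11+12)/2 = 11.5.
E has value 84 → rank 11.5.

11.5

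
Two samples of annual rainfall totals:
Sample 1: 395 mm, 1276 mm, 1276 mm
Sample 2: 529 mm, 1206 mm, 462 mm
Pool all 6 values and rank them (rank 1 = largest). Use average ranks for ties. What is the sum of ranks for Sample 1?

Sorted (descending): 1276, 1276, 1206, 529, 462, 395
The 2 values of 1276 occupy positions 1–2 → average rank (1+2)/2 = 1.5.
Sample 1 values → pooled ranks: 395→6, 1276→1.5, 1276→1.5
Rank sum = 6 + 1.5 + 1.5 = 9

9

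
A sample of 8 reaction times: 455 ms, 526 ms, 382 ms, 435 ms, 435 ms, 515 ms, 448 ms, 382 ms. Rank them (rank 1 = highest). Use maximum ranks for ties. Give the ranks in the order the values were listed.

Sorted (descending): 526, 515, 455, 448, 435, 435, 382, 382
The 2 values of 435 occupy positions 5–6 → each gets rank 6.
The 2 values of 382 occupy positions 7–8 → each gets rank 8.

3, 1, 8, 6, 6, 2, 4, 8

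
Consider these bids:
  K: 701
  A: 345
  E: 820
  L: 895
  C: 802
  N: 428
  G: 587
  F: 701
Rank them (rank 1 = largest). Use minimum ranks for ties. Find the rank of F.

4

Sorted (descending): 895, 820, 802, 701, 701, 587, 428, 345
The 2 values of 701 occupy positions 4–5 → each gets rank 4.
F has value 701 → rank 4.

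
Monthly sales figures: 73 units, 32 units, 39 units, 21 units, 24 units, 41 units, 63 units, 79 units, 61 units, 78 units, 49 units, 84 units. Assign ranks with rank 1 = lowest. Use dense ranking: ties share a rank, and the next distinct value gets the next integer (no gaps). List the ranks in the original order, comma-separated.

9, 3, 4, 1, 2, 5, 8, 11, 7, 10, 6, 12

Sorted (ascending): 21, 24, 32, 39, 41, 49, 61, 63, 73, 78, 79, 84
No ties — each value takes its position as its rank.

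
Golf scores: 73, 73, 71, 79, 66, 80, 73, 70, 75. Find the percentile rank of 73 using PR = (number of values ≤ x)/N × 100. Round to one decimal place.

66.7

N = 9.
Strictly below 73: 3. Equal to 73: 3.
PR = 6/9 × 100 = 66.7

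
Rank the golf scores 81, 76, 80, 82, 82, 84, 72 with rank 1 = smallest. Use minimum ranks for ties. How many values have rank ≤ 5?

6

Sorted (ascending): 72, 76, 80, 81, 82, 82, 84
The 2 values of 82 occupy positions 5–6 → each gets rank 5.
Ranks ≤ 5: {1, 2, 3, 4, 5, 5} → 6 values.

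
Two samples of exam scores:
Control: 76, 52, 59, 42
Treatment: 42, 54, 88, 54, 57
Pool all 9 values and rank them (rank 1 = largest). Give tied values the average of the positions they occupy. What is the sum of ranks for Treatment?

Sorted (descending): 88, 76, 59, 57, 54, 54, 52, 42, 42
The 2 values of 54 occupy positions 5–6 → average rank (5+6)/2 = 5.5.
The 2 values of 42 occupy positions 8–9 → average rank (8+9)/2 = 8.5.
Treatment values → pooled ranks: 42→8.5, 54→5.5, 88→1, 54→5.5, 57→4
Rank sum = 8.5 + 5.5 + 1 + 5.5 + 4 = 24.5

24.5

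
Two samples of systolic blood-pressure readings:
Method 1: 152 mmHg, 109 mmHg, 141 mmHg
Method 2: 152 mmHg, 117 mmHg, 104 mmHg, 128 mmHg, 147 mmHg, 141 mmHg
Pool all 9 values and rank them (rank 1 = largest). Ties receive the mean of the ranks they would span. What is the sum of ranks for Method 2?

Sorted (descending): 152, 152, 147, 141, 141, 128, 117, 109, 104
The 2 values of 152 occupy positions 1–2 → average rank (1+2)/2 = 1.5.
The 2 values of 141 occupy positions 4–5 → average rank (4+5)/2 = 4.5.
Method 2 values → pooled ranks: 152→1.5, 117→7, 104→9, 128→6, 147→3, 141→4.5
Rank sum = 1.5 + 7 + 9 + 6 + 3 + 4.5 = 31

31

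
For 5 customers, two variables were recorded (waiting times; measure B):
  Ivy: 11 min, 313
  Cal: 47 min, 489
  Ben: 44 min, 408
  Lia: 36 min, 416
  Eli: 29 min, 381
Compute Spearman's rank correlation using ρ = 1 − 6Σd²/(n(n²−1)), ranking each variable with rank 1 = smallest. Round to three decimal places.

Ranks of variable 1: 1, 5, 4, 3, 2
Ranks of variable 2: 1, 5, 3, 4, 2
d = r₁ − r₂: 0, 0, 1, -1, 0
d²: 0, 0, 1, 1, 0; Σd² = 2
ρ = 1 − 6·2/(5·24) = 1 − 12/120 = 0.900

0.900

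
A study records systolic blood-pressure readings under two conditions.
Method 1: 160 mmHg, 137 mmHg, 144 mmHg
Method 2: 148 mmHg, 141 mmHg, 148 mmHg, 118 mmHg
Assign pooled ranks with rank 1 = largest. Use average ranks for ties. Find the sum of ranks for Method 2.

17

Sorted (descending): 160, 148, 148, 144, 141, 137, 118
The 2 values of 148 occupy positions 2–3 → average rank (2+3)/2 = 2.5.
Method 2 values → pooled ranks: 148→2.5, 141→5, 148→2.5, 118→7
Rank sum = 2.5 + 5 + 2.5 + 7 = 17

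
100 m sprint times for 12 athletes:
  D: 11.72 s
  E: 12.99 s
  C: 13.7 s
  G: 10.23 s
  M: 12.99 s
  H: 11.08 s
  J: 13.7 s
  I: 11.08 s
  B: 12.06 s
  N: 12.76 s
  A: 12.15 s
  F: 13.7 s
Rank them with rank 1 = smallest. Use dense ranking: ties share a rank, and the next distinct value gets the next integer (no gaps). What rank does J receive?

Sorted (ascending): 10.23, 11.08, 11.08, 11.72, 12.06, 12.15, 12.76, 12.99, 12.99, 13.7, 13.7, 13.7
The 2 values of 11.08 share dense rank 2.
The 2 values of 12.99 share dense rank 7.
The 3 values of 13.7 share dense rank 8.
Remaining distinct values take the next consecutive integers.
J has value 13.7 s → rank 8.

8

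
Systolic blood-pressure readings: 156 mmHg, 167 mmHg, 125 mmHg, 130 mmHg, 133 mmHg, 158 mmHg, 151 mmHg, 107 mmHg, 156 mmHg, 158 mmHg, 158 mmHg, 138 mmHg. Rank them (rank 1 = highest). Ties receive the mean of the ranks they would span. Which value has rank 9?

Sorted (descending): 167, 158, 158, 158, 156, 156, 151, 138, 133, 130, 125, 107
The 3 values of 158 occupy positions 2–4 → average rank 3.
The 2 values of 156 occupy positions 5–6 → average rank (5+6)/2 = 5.5.
Rank 9 → value 133.

133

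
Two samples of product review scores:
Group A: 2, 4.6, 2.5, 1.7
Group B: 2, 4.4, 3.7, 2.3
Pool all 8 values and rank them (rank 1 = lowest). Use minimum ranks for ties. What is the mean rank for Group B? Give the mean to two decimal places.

Sorted (ascending): 1.7, 2, 2, 2.3, 2.5, 3.7, 4.4, 4.6
The 2 values of 2 occupy positions 2–3 → each gets rank 2.
Group B values → pooled ranks: 2→2, 4.4→7, 3.7→6, 2.3→4
Mean rank = (2 + 7 + 6 + 4) / 4 = 4.75

4.75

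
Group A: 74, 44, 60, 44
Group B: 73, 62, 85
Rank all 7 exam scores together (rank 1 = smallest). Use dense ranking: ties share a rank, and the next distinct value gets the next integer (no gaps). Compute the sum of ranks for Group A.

9

Sorted (ascending): 44, 44, 60, 62, 73, 74, 85
The 2 values of 44 share dense rank 1.
Remaining distinct values take the next consecutive integers.
Group A values → pooled ranks: 74→5, 44→1, 60→2, 44→1
Rank sum = 5 + 1 + 2 + 1 = 9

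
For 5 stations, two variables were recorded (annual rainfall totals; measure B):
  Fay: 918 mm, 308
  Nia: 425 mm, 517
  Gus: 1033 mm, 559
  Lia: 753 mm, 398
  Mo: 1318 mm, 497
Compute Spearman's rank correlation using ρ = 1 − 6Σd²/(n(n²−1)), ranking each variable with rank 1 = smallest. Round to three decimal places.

Ranks of variable 1: 3, 1, 4, 2, 5
Ranks of variable 2: 1, 4, 5, 2, 3
d = r₁ − r₂: 2, -3, -1, 0, 2
d²: 4, 9, 1, 0, 4; Σd² = 18
ρ = 1 − 6·18/(5·24) = 1 − 108/120 = 0.100

0.100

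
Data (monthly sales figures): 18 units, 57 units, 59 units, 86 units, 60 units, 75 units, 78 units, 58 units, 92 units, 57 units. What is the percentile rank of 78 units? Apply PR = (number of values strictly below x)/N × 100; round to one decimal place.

N = 10.
Strictly below 78: 7. Equal to 78: 1.
PR = 7/10 × 100 = 70.0

70.0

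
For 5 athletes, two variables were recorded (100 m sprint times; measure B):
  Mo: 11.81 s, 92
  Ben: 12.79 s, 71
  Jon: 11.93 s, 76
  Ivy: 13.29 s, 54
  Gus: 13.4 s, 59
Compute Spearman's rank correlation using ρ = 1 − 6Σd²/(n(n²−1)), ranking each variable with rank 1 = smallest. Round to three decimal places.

-0.900

Ranks of variable 1: 1, 3, 2, 4, 5
Ranks of variable 2: 5, 3, 4, 1, 2
d = r₁ − r₂: -4, 0, -2, 3, 3
d²: 16, 0, 4, 9, 9; Σd² = 38
ρ = 1 − 6·38/(5·24) = 1 − 228/120 = -0.900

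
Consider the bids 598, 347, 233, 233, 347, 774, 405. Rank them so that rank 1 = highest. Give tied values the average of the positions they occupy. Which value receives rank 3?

Sorted (descending): 774, 598, 405, 347, 347, 233, 233
The 2 values of 347 occupy positions 4–5 → average rank (4+5)/2 = 4.5.
The 2 values of 233 occupy positions 6–7 → average rank (6+7)/2 = 6.5.
Rank 3 → value 405.

405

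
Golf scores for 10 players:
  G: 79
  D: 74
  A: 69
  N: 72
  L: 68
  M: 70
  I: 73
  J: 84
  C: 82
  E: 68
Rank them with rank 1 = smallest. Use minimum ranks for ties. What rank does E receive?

Sorted (ascending): 68, 68, 69, 70, 72, 73, 74, 79, 82, 84
The 2 values of 68 occupy positions 1–2 → each gets rank 1.
E has value 68 → rank 1.

1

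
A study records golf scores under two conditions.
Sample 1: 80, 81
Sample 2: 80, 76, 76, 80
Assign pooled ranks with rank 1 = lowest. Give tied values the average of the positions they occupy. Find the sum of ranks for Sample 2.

Sorted (ascending): 76, 76, 80, 80, 80, 81
The 2 values of 76 occupy positions 1–2 → average rank (1+2)/2 = 1.5.
The 3 values of 80 occupy positions 3–5 → average rank 4.
Sample 2 values → pooled ranks: 80→4, 76→1.5, 76→1.5, 80→4
Rank sum = 4 + 1.5 + 1.5 + 4 = 11

11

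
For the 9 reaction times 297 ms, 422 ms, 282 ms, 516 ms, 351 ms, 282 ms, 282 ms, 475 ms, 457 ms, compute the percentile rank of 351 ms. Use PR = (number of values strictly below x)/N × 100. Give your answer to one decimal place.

44.4

N = 9.
Strictly below 351: 4. Equal to 351: 1.
PR = 4/9 × 100 = 44.4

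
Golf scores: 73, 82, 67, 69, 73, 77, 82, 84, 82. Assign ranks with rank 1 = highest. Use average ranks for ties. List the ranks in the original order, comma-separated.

6.5, 3, 9, 8, 6.5, 5, 3, 1, 3

Sorted (descending): 84, 82, 82, 82, 77, 73, 73, 69, 67
The 3 values of 82 occupy positions 2–4 → average rank 3.
The 2 values of 73 occupy positions 6–7 → average rank (6+7)/2 = 6.5.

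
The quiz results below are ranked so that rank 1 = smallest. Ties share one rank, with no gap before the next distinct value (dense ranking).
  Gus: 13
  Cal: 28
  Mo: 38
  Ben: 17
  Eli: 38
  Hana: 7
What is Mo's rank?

5

Sorted (ascending): 7, 13, 17, 28, 38, 38
The 2 values of 38 share dense rank 5.
Remaining distinct values take the next consecutive integers.
Mo has value 38 → rank 5.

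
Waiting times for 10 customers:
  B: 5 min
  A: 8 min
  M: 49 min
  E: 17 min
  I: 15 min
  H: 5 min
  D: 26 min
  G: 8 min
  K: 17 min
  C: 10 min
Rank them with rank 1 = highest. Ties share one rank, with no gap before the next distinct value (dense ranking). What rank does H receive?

Sorted (descending): 49, 26, 17, 17, 15, 10, 8, 8, 5, 5
The 2 values of 17 share dense rank 3.
The 2 values of 8 share dense rank 6.
The 2 values of 5 share dense rank 7.
Remaining distinct values take the next consecutive integers.
H has value 5 min → rank 7.

7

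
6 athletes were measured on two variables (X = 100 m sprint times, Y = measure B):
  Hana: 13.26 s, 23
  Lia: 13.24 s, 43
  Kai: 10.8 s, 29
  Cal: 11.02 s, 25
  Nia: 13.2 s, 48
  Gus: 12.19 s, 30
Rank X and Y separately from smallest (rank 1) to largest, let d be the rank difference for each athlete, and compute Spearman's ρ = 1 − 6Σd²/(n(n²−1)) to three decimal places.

Ranks of variable 1: 6, 5, 1, 2, 4, 3
Ranks of variable 2: 1, 5, 3, 2, 6, 4
d = r₁ − r₂: 5, 0, -2, 0, -2, -1
d²: 25, 0, 4, 0, 4, 1; Σd² = 34
ρ = 1 − 6·34/(6·35) = 1 − 204/210 = 0.029

0.029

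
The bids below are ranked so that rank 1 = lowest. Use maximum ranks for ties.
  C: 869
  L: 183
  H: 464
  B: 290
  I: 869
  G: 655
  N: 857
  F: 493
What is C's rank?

8

Sorted (ascending): 183, 290, 464, 493, 655, 857, 869, 869
The 2 values of 869 occupy positions 7–8 → each gets rank 8.
C has value 869 → rank 8.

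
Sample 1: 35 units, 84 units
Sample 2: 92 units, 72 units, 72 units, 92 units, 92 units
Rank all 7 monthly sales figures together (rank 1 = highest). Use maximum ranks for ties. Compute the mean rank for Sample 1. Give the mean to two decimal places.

5.50

Sorted (descending): 92, 92, 92, 84, 72, 72, 35
The 3 values of 92 occupy positions 1–3 → each gets rank 3.
The 2 values of 72 occupy positions 5–6 → each gets rank 6.
Sample 1 values → pooled ranks: 35→7, 84→4
Mean rank = (7 + 4) / 2 = 5.50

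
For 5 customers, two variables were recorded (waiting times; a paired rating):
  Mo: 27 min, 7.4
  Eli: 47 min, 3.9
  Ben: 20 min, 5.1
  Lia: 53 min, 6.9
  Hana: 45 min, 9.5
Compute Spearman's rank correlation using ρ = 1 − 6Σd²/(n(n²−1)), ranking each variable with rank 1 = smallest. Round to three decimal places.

Ranks of variable 1: 2, 4, 1, 5, 3
Ranks of variable 2: 4, 1, 2, 3, 5
d = r₁ − r₂: -2, 3, -1, 2, -2
d²: 4, 9, 1, 4, 4; Σd² = 22
ρ = 1 − 6·22/(5·24) = 1 − 132/120 = -0.100

-0.100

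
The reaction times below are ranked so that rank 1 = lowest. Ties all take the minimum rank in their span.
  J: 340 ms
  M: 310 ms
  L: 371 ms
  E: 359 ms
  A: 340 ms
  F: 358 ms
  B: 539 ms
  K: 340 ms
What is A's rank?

Sorted (ascending): 310, 340, 340, 340, 358, 359, 371, 539
The 3 values of 340 occupy positions 2–4 → each gets rank 2.
A has value 340 ms → rank 2.

2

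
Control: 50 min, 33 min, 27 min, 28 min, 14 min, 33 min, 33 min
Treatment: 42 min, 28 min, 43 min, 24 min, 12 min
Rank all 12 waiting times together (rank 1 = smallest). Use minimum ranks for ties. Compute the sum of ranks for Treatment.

30

Sorted (ascending): 12, 14, 24, 27, 28, 28, 33, 33, 33, 42, 43, 50
The 2 values of 28 occupy positions 5–6 → each gets rank 5.
The 3 values of 33 occupy positions 7–9 → each gets rank 7.
Treatment values → pooled ranks: 42→10, 28→5, 43→11, 24→3, 12→1
Rank sum = 10 + 5 + 11 + 3 + 1 = 30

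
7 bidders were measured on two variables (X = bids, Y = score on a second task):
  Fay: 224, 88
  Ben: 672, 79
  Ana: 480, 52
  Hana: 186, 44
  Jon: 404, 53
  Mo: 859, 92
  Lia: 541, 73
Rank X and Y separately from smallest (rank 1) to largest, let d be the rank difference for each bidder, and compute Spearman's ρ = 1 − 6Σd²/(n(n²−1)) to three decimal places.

0.607

Ranks of variable 1: 2, 6, 4, 1, 3, 7, 5
Ranks of variable 2: 6, 5, 2, 1, 3, 7, 4
d = r₁ − r₂: -4, 1, 2, 0, 0, 0, 1
d²: 16, 1, 4, 0, 0, 0, 1; Σd² = 22
ρ = 1 − 6·22/(7·48) = 1 − 132/336 = 0.607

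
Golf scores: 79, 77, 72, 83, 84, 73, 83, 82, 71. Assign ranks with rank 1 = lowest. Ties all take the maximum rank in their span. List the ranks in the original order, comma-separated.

5, 4, 2, 8, 9, 3, 8, 6, 1

Sorted (ascending): 71, 72, 73, 77, 79, 82, 83, 83, 84
The 2 values of 83 occupy positions 7–8 → each gets rank 8.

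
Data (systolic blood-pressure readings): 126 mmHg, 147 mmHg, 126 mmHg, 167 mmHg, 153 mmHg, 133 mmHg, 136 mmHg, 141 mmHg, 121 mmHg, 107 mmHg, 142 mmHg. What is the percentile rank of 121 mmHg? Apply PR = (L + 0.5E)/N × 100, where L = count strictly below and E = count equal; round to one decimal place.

13.6

N = 11.
Strictly below 121: 1. Equal to 121: 1.
PR = (1 + 0.5·1)/11 × 100 = 13.6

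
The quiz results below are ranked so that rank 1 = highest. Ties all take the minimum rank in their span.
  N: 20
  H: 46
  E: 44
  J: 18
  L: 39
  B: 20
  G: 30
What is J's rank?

Sorted (descending): 46, 44, 39, 30, 20, 20, 18
The 2 values of 20 occupy positions 5–6 → each gets rank 5.
J has value 18 → rank 7.

7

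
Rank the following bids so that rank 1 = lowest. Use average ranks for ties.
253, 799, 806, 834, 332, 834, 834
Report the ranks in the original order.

Sorted (ascending): 253, 332, 799, 806, 834, 834, 834
The 3 values of 834 occupy positions 5–7 → average rank 6.

1, 3, 4, 6, 2, 6, 6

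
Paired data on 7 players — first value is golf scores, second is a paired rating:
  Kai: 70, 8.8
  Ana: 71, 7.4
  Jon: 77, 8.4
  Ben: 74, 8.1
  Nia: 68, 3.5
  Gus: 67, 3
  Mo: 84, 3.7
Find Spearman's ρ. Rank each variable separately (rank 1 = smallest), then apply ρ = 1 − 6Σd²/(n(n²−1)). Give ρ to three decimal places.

0.429

Ranks of variable 1: 3, 4, 6, 5, 2, 1, 7
Ranks of variable 2: 7, 4, 6, 5, 2, 1, 3
d = r₁ − r₂: -4, 0, 0, 0, 0, 0, 4
d²: 16, 0, 0, 0, 0, 0, 16; Σd² = 32
ρ = 1 − 6·32/(7·48) = 1 − 192/336 = 0.429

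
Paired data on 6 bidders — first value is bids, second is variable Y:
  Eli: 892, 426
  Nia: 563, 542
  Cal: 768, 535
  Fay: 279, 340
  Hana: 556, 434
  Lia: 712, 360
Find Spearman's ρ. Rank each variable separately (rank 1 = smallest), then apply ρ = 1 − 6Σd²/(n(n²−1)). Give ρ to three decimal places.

Ranks of variable 1: 6, 3, 5, 1, 2, 4
Ranks of variable 2: 3, 6, 5, 1, 4, 2
d = r₁ − r₂: 3, -3, 0, 0, -2, 2
d²: 9, 9, 0, 0, 4, 4; Σd² = 26
ρ = 1 − 6·26/(6·35) = 1 − 156/210 = 0.257

0.257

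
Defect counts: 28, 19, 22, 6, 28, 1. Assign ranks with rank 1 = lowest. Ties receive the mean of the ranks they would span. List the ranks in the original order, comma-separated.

5.5, 3, 4, 2, 5.5, 1

Sorted (ascending): 1, 6, 19, 22, 28, 28
The 2 values of 28 occupy positions 5–6 → average rank (5+6)/2 = 5.5.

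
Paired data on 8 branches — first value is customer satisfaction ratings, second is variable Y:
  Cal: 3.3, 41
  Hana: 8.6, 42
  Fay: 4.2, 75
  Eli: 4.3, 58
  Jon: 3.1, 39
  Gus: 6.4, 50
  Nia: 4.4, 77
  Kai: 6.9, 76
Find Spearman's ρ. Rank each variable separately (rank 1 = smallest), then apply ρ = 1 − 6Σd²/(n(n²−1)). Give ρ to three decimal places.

Ranks of variable 1: 2, 8, 3, 4, 1, 6, 5, 7
Ranks of variable 2: 2, 3, 6, 5, 1, 4, 8, 7
d = r₁ − r₂: 0, 5, -3, -1, 0, 2, -3, 0
d²: 0, 25, 9, 1, 0, 4, 9, 0; Σd² = 48
ρ = 1 − 6·48/(8·63) = 1 − 288/504 = 0.429

0.429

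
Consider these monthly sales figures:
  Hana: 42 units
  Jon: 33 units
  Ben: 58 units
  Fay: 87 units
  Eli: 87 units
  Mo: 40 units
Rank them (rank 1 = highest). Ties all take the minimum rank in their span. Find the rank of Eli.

1

Sorted (descending): 87, 87, 58, 42, 40, 33
The 2 values of 87 occupy positions 1–2 → each gets rank 1.
Eli has value 87 units → rank 1.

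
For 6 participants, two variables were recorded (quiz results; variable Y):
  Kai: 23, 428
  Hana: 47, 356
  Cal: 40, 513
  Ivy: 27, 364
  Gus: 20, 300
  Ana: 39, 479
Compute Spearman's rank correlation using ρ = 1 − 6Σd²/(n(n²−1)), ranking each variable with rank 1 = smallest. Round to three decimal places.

Ranks of variable 1: 2, 6, 5, 3, 1, 4
Ranks of variable 2: 4, 2, 6, 3, 1, 5
d = r₁ − r₂: -2, 4, -1, 0, 0, -1
d²: 4, 16, 1, 0, 0, 1; Σd² = 22
ρ = 1 − 6·22/(6·35) = 1 − 132/210 = 0.371

0.371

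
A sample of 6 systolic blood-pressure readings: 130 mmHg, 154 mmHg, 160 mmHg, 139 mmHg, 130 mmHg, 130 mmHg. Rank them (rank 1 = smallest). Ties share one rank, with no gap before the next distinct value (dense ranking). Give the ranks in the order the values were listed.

1, 3, 4, 2, 1, 1

Sorted (ascending): 130, 130, 130, 139, 154, 160
The 3 values of 130 share dense rank 1.
Remaining distinct values take the next consecutive integers.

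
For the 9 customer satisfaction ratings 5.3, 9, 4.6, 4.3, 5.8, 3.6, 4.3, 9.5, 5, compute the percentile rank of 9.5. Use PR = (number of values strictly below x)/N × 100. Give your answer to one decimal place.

N = 9.
Strictly below 9.5: 8. Equal to 9.5: 1.
PR = 8/9 × 100 = 88.9

88.9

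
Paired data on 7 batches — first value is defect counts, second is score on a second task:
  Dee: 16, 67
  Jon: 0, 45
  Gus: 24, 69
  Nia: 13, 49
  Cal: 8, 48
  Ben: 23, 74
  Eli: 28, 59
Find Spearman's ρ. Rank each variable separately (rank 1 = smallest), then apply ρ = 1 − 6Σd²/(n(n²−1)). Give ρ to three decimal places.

0.750

Ranks of variable 1: 4, 1, 6, 3, 2, 5, 7
Ranks of variable 2: 5, 1, 6, 3, 2, 7, 4
d = r₁ − r₂: -1, 0, 0, 0, 0, -2, 3
d²: 1, 0, 0, 0, 0, 4, 9; Σd² = 14
ρ = 1 − 6·14/(7·48) = 1 − 84/336 = 0.750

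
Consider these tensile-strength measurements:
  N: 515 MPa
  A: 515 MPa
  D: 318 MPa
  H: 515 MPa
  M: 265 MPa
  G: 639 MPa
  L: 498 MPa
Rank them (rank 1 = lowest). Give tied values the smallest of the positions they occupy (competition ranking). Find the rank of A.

4

Sorted (ascending): 265, 318, 498, 515, 515, 515, 639
The 3 values of 515 occupy positions 4–6 → each gets rank 4.
A has value 515 MPa → rank 4.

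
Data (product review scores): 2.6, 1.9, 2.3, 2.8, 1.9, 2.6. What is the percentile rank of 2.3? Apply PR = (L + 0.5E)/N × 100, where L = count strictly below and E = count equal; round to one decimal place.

N = 6.
Strictly below 2.3: 2. Equal to 2.3: 1.
PR = (2 + 0.5·1)/6 × 100 = 41.7

41.7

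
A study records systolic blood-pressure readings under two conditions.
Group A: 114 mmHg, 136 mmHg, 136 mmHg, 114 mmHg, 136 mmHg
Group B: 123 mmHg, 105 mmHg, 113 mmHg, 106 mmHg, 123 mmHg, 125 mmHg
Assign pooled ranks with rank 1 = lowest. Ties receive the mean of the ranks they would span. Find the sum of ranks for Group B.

27

Sorted (ascending): 105, 106, 113, 114, 114, 123, 123, 125, 136, 136, 136
The 2 values of 114 occupy positions 4–5 → average rank (4+5)/2 = 4.5.
The 2 values of 123 occupy positions 6–7 → average rank (6+7)/2 = 6.5.
The 3 values of 136 occupy positions 9–11 → average rank 10.
Group B values → pooled ranks: 123→6.5, 105→1, 113→3, 106→2, 123→6.5, 125→8
Rank sum = 6.5 + 1 + 3 + 2 + 6.5 + 8 = 27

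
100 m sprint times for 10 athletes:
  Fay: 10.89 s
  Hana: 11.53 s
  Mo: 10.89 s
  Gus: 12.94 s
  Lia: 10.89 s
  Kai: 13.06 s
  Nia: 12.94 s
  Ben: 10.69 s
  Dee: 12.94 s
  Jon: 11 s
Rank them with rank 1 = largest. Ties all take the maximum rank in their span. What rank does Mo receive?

Sorted (descending): 13.06, 12.94, 12.94, 12.94, 11.53, 11, 10.89, 10.89, 10.89, 10.69
The 3 values of 12.94 occupy positions 2–4 → each gets rank 4.
The 3 values of 10.89 occupy positions 7–9 → each gets rank 9.
Mo has value 10.89 s → rank 9.

9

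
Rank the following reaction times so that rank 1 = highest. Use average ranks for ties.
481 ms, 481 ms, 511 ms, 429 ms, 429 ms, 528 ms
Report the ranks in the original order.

Sorted (descending): 528, 511, 481, 481, 429, 429
The 2 values of 481 occupy positions 3–4 → average rank (3+4)/2 = 3.5.
The 2 values of 429 occupy positions 5–6 → average rank (5+6)/2 = 5.5.

3.5, 3.5, 2, 5.5, 5.5, 1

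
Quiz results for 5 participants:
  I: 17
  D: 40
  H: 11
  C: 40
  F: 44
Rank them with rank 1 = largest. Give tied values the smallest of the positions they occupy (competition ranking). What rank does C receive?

2

Sorted (descending): 44, 40, 40, 17, 11
The 2 values of 40 occupy positions 2–3 → each gets rank 2.
C has value 40 → rank 2.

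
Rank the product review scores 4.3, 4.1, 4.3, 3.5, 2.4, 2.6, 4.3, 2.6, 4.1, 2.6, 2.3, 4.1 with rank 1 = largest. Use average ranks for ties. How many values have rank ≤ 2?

Sorted (descending): 4.3, 4.3, 4.3, 4.1, 4.1, 4.1, 3.5, 2.6, 2.6, 2.6, 2.4, 2.3
The 3 values of 4.3 occupy positions 1–3 → average rank 2.
The 3 values of 4.1 occupy positions 4–6 → average rank 5.
The 3 values of 2.6 occupy positions 8–10 → average rank 9.
Ranks ≤ 2: {2, 2, 2} → 3 values.

3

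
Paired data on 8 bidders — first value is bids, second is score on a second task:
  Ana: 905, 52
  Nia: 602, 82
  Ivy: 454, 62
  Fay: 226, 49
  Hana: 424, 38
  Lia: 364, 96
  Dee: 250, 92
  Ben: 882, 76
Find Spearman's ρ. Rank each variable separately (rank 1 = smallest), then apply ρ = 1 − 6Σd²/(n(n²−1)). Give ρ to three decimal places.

-0.071

Ranks of variable 1: 8, 6, 5, 1, 4, 3, 2, 7
Ranks of variable 2: 3, 6, 4, 2, 1, 8, 7, 5
d = r₁ − r₂: 5, 0, 1, -1, 3, -5, -5, 2
d²: 25, 0, 1, 1, 9, 25, 25, 4; Σd² = 90
ρ = 1 − 6·90/(8·63) = 1 − 540/504 = -0.071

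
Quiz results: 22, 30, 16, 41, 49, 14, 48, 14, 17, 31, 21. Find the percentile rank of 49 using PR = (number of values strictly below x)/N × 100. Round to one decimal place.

90.9

N = 11.
Strictly below 49: 10. Equal to 49: 1.
PR = 10/11 × 100 = 90.9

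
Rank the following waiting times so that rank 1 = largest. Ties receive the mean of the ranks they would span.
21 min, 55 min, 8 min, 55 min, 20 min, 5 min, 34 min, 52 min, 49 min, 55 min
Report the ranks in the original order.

7, 2, 9, 2, 8, 10, 6, 4, 5, 2

Sorted (descending): 55, 55, 55, 52, 49, 34, 21, 20, 8, 5
The 3 values of 55 occupy positions 1–3 → average rank 2.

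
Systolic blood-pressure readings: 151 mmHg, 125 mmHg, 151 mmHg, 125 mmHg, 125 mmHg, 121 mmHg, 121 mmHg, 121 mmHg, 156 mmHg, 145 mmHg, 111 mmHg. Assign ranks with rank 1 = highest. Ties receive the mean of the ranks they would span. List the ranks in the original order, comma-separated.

2.5, 6, 2.5, 6, 6, 9, 9, 9, 1, 4, 11

Sorted (descending): 156, 151, 151, 145, 125, 125, 125, 121, 121, 121, 111
The 2 values of 151 occupy positions 2–3 → average rank (2+3)/2 = 2.5.
The 3 values of 125 occupy positions 5–7 → average rank 6.
The 3 values of 121 occupy positions 8–10 → average rank 9.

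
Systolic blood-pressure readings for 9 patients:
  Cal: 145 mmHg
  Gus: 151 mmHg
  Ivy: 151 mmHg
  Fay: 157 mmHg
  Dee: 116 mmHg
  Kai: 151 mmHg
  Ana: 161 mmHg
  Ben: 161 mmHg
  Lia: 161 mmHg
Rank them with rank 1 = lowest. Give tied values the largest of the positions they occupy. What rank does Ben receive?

Sorted (ascending): 116, 145, 151, 151, 151, 157, 161, 161, 161
The 3 values of 151 occupy positions 3–5 → each gets rank 5.
The 3 values of 161 occupy positions 7–9 → each gets rank 9.
Ben has value 161 mmHg → rank 9.

9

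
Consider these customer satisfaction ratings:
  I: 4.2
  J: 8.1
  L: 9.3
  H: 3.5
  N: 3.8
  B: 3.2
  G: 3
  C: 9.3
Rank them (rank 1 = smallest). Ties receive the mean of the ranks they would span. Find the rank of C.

7.5

Sorted (ascending): 3, 3.2, 3.5, 3.8, 4.2, 8.1, 9.3, 9.3
The 2 values of 9.3 occupy positions 7–8 → average rank (7+8)/2 = 7.5.
C has value 9.3 → rank 7.5.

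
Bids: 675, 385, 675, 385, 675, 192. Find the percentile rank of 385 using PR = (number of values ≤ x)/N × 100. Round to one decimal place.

N = 6.
Strictly below 385: 1. Equal to 385: 2.
PR = 3/6 × 100 = 50.0

50.0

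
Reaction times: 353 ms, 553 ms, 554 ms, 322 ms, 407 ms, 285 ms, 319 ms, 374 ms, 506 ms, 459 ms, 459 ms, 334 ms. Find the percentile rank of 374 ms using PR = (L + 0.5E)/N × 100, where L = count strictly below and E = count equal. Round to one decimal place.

N = 12.
Strictly below 374: 5. Equal to 374: 1.
PR = (5 + 0.5·1)/12 × 100 = 45.8

45.8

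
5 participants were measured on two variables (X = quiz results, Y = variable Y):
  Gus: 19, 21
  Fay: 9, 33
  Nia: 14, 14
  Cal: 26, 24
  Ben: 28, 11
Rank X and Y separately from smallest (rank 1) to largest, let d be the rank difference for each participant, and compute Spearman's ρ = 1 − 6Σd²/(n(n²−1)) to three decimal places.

-0.600

Ranks of variable 1: 3, 1, 2, 4, 5
Ranks of variable 2: 3, 5, 2, 4, 1
d = r₁ − r₂: 0, -4, 0, 0, 4
d²: 0, 16, 0, 0, 16; Σd² = 32
ρ = 1 − 6·32/(5·24) = 1 − 192/120 = -0.600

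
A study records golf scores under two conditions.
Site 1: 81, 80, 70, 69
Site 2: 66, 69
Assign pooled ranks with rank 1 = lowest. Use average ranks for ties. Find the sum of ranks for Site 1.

Sorted (ascending): 66, 69, 69, 70, 80, 81
The 2 values of 69 occupy positions 2–3 → average rank (2+3)/2 = 2.5.
Site 1 values → pooled ranks: 81→6, 80→5, 70→4, 69→2.5
Rank sum = 6 + 5 + 4 + 2.5 = 17.5

17.5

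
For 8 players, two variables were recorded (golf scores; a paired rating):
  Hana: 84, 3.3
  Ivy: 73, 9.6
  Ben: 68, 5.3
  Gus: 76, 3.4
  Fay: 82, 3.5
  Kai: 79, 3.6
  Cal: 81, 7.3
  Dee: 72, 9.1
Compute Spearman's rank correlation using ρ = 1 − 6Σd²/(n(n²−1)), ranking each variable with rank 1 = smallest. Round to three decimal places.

Ranks of variable 1: 8, 3, 1, 4, 7, 5, 6, 2
Ranks of variable 2: 1, 8, 5, 2, 3, 4, 6, 7
d = r₁ − r₂: 7, -5, -4, 2, 4, 1, 0, -5
d²: 49, 25, 16, 4, 16, 1, 0, 25; Σd² = 136
ρ = 1 − 6·136/(8·63) = 1 − 816/504 = -0.619

-0.619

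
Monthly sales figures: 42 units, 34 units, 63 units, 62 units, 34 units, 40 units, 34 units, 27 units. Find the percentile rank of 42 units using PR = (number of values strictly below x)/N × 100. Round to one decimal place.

62.5

N = 8.
Strictly below 42: 5. Equal to 42: 1.
PR = 5/8 × 100 = 62.5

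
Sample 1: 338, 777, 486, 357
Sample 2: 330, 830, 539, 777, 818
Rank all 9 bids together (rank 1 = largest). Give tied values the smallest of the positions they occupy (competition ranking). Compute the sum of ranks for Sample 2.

Sorted (descending): 830, 818, 777, 777, 539, 486, 357, 338, 330
The 2 values of 777 occupy positions 3–4 → each gets rank 3.
Sample 2 values → pooled ranks: 330→9, 830→1, 539→5, 777→3, 818→2
Rank sum = 9 + 1 + 5 + 3 + 2 = 20

20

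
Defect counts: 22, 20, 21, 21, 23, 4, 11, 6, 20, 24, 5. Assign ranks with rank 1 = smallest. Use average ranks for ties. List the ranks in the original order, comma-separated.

Sorted (ascending): 4, 5, 6, 11, 20, 20, 21, 21, 22, 23, 24
The 2 values of 20 occupy positions 5–6 → average rank (5+6)/2 = 5.5.
The 2 values of 21 occupy positions 7–8 → average rank (7+8)/2 = 7.5.

9, 5.5, 7.5, 7.5, 10, 1, 4, 3, 5.5, 11, 2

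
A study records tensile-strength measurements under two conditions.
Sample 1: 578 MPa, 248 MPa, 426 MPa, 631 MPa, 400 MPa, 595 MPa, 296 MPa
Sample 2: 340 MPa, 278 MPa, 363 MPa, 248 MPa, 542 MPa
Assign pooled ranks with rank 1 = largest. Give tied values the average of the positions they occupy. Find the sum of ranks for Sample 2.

40.5

Sorted (descending): 631, 595, 578, 542, 426, 400, 363, 340, 296, 278, 248, 248
The 2 values of 248 occupy positions 11–12 → average rank (11+12)/2 = 11.5.
Sample 2 values → pooled ranks: 340→8, 278→10, 363→7, 248→11.5, 542→4
Rank sum = 8 + 10 + 7 + 11.5 + 4 = 40.5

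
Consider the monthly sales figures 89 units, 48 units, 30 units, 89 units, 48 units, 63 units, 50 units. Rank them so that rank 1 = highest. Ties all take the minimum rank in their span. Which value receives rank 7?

30

Sorted (descending): 89, 89, 63, 50, 48, 48, 30
The 2 values of 89 occupy positions 1–2 → each gets rank 1.
The 2 values of 48 occupy positions 5–6 → each gets rank 5.
Rank 7 → value 30.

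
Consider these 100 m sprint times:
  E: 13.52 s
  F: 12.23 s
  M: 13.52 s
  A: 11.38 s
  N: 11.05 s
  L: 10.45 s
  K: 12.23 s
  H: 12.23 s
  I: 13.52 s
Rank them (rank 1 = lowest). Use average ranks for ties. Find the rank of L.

Sorted (ascending): 10.45, 11.05, 11.38, 12.23, 12.23, 12.23, 13.52, 13.52, 13.52
The 3 values of 12.23 occupy positions 4–6 → average rank 5.
The 3 values of 13.52 occupy positions 7–9 → average rank 8.
L has value 10.45 s → rank 1.

1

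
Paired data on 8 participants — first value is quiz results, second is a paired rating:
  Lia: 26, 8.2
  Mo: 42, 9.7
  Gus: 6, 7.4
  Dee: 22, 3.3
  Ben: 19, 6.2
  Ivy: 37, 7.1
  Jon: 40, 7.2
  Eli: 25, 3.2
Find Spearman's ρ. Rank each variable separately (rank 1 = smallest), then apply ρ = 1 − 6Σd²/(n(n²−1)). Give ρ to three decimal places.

0.429

Ranks of variable 1: 5, 8, 1, 3, 2, 6, 7, 4
Ranks of variable 2: 7, 8, 6, 2, 3, 4, 5, 1
d = r₁ − r₂: -2, 0, -5, 1, -1, 2, 2, 3
d²: 4, 0, 25, 1, 1, 4, 4, 9; Σd² = 48
ρ = 1 − 6·48/(8·63) = 1 − 288/504 = 0.429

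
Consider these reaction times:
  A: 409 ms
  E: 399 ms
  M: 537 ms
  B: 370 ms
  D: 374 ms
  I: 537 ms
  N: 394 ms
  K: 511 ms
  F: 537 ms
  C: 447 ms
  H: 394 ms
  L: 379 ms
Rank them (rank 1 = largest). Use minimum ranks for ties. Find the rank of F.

1

Sorted (descending): 537, 537, 537, 511, 447, 409, 399, 394, 394, 379, 374, 370
The 3 values of 537 occupy positions 1–3 → each gets rank 1.
The 2 values of 394 occupy positions 8–9 → each gets rank 8.
F has value 537 ms → rank 1.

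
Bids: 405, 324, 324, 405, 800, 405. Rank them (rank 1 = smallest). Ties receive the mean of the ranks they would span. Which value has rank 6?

800

Sorted (ascending): 324, 324, 405, 405, 405, 800
The 2 values of 324 occupy positions 1–2 → average rank (1+2)/2 = 1.5.
The 3 values of 405 occupy positions 3–5 → average rank 4.
Rank 6 → value 800.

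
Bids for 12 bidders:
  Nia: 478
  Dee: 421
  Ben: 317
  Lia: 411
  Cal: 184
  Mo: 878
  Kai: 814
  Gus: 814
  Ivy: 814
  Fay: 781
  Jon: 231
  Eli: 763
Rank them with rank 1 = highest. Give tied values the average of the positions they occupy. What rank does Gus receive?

3

Sorted (descending): 878, 814, 814, 814, 781, 763, 478, 421, 411, 317, 231, 184
The 3 values of 814 occupy positions 2–4 → average rank 3.
Gus has value 814 → rank 3.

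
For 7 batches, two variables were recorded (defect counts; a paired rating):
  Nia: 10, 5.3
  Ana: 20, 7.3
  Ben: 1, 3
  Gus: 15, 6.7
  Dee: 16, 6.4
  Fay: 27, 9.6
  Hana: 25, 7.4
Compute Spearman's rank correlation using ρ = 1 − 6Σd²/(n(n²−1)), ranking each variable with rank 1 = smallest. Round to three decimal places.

0.964

Ranks of variable 1: 2, 5, 1, 3, 4, 7, 6
Ranks of variable 2: 2, 5, 1, 4, 3, 7, 6
d = r₁ − r₂: 0, 0, 0, -1, 1, 0, 0
d²: 0, 0, 0, 1, 1, 0, 0; Σd² = 2
ρ = 1 − 6·2/(7·48) = 1 − 12/336 = 0.964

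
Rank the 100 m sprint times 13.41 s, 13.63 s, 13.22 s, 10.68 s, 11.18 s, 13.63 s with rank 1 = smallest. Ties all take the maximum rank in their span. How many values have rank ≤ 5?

Sorted (ascending): 10.68, 11.18, 13.22, 13.41, 13.63, 13.63
The 2 values of 13.63 occupy positions 5–6 → each gets rank 6.
Ranks ≤ 5: {1, 2, 3, 4} → 4 values.

4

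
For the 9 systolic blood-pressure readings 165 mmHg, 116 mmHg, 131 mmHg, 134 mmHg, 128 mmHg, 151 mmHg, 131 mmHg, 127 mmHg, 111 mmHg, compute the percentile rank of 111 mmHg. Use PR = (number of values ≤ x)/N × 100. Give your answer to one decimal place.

N = 9.
Strictly below 111: 0. Equal to 111: 1.
PR = 1/9 × 100 = 11.1

11.1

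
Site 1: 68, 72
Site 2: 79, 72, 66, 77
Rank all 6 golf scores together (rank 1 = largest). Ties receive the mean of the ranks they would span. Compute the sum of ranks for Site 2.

Sorted (descending): 79, 77, 72, 72, 68, 66
The 2 values of 72 occupy positions 3–4 → average rank (3+4)/2 = 3.5.
Site 2 values → pooled ranks: 79→1, 72→3.5, 66→6, 77→2
Rank sum = 1 + 3.5 + 6 + 2 = 12.5

12.5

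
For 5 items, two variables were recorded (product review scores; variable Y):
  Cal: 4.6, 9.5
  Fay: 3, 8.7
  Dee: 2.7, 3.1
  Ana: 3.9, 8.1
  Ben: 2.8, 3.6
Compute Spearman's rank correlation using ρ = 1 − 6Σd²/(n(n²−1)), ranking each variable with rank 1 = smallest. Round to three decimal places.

0.900

Ranks of variable 1: 5, 3, 1, 4, 2
Ranks of variable 2: 5, 4, 1, 3, 2
d = r₁ − r₂: 0, -1, 0, 1, 0
d²: 0, 1, 0, 1, 0; Σd² = 2
ρ = 1 − 6·2/(5·24) = 1 − 12/120 = 0.900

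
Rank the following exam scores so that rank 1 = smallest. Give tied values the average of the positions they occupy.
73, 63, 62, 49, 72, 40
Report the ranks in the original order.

6, 4, 3, 2, 5, 1

Sorted (ascending): 40, 49, 62, 63, 72, 73
No ties — each value takes its position as its rank.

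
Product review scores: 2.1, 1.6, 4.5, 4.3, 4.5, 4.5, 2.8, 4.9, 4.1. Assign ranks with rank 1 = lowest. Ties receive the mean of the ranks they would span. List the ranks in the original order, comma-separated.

2, 1, 7, 5, 7, 7, 3, 9, 4

Sorted (ascending): 1.6, 2.1, 2.8, 4.1, 4.3, 4.5, 4.5, 4.5, 4.9
The 3 values of 4.5 occupy positions 6–8 → average rank 7.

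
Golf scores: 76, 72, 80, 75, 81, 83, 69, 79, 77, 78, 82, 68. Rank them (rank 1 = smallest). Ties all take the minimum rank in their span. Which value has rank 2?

69

Sorted (ascending): 68, 69, 72, 75, 76, 77, 78, 79, 80, 81, 82, 83
No ties — each value takes its position as its rank.
Rank 2 → value 69.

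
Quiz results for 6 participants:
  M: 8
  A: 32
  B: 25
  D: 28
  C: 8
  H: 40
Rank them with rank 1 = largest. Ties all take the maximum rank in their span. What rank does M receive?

Sorted (descending): 40, 32, 28, 25, 8, 8
The 2 values of 8 occupy positions 5–6 → each gets rank 6.
M has value 8 → rank 6.

6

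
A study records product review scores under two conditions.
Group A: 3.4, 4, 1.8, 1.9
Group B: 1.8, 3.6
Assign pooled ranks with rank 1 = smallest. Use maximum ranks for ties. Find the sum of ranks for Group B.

7

Sorted (ascending): 1.8, 1.8, 1.9, 3.4, 3.6, 4
The 2 values of 1.8 occupy positions 1–2 → each gets rank 2.
Group B values → pooled ranks: 1.8→2, 3.6→5
Rank sum = 2 + 5 = 7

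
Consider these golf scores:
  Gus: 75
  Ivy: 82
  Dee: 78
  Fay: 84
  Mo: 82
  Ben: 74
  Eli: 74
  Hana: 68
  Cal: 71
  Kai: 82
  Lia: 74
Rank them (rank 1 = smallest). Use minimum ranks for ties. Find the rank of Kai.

8

Sorted (ascending): 68, 71, 74, 74, 74, 75, 78, 82, 82, 82, 84
The 3 values of 74 occupy positions 3–5 → each gets rank 3.
The 3 values of 82 occupy positions 8–10 → each gets rank 8.
Kai has value 82 → rank 8.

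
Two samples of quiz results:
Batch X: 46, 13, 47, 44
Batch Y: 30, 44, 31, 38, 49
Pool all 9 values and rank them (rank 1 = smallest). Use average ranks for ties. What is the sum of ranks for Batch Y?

Sorted (ascending): 13, 30, 31, 38, 44, 44, 46, 47, 49
The 2 values of 44 occupy positions 5–6 → average rank (5+6)/2 = 5.5.
Batch Y values → pooled ranks: 30→2, 44→5.5, 31→3, 38→4, 49→9
Rank sum = 2 + 5.5 + 3 + 4 + 9 = 23.5

23.5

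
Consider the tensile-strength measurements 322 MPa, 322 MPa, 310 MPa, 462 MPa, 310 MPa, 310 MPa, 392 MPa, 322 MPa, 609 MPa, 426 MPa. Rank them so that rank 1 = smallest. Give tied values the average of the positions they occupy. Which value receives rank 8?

Sorted (ascending): 310, 310, 310, 322, 322, 322, 392, 426, 462, 609
The 3 values of 310 occupy positions 1–3 → average rank 2.
The 3 values of 322 occupy positions 4–6 → average rank 5.
Rank 8 → value 426.

426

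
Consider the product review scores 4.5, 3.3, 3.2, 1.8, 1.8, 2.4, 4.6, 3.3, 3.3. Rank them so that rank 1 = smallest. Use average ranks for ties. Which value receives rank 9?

Sorted (ascending): 1.8, 1.8, 2.4, 3.2, 3.3, 3.3, 3.3, 4.5, 4.6
The 2 values of 1.8 occupy positions 1–2 → average rank (1+2)/2 = 1.5.
The 3 values of 3.3 occupy positions 5–7 → average rank 6.
Rank 9 → value 4.6.

4.6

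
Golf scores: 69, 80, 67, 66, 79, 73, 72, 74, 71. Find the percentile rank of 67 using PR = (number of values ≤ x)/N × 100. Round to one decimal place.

N = 9.
Strictly below 67: 1. Equal to 67: 1.
PR = 2/9 × 100 = 22.2

22.2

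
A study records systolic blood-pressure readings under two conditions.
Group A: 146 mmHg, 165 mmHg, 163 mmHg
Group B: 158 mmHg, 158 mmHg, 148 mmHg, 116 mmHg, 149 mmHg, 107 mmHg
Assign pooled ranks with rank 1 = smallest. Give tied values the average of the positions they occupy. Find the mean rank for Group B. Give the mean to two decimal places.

Sorted (ascending): 107, 116, 146, 148, 149, 158, 158, 163, 165
The 2 values of 158 occupy positions 6–7 → average rank (6+7)/2 = 6.5.
Group B values → pooled ranks: 158→6.5, 158→6.5, 148→4, 116→2, 149→5, 107→1
Mean rank = (6.5 + 6.5 + 4 + 2 + 5 + 1) / 6 = 4.17

4.17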